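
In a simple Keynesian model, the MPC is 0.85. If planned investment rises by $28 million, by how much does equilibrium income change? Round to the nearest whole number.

ΔY ≈ 187

The multiplier is 1/(1 − MPC) = 1/0.15.
ΔY = 28/0.15 = 186.67 ≈ 187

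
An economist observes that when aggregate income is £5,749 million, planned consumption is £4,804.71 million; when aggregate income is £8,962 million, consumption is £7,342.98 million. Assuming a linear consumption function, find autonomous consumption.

a = 263

MPC = ΔC/ΔY = (7342.98 − 4804.71)/(8962 − 5749) = 2538.27/3213 = 0.79
a = C − MPC·Y = 4804.71 − 0.79(5749) = 4804.71 − 4541.71 = 263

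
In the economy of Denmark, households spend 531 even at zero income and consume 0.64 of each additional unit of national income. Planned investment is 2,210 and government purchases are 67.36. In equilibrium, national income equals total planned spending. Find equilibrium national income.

Y = 7801

Y = C + I + G = 531 + 0.64Y + 2210 + 67.36
Y − 0.64Y = 2808.36
0.36Y = 2808.36, so Y = 2808.36/0.36 = 7801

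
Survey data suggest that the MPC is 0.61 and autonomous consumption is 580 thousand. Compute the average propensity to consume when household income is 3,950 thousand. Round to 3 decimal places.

C = 580 + 0.61(3950) = 2989.5
APC = C/Y = 2989.5/3950 = 0.757

APC = 0.757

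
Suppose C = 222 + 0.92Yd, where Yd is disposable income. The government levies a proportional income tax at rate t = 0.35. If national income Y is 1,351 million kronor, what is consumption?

C = 1029.898

Yd = (1 − 0.35)(1351) = 0.65(1351) = 878.15
C = 222 + 0.92(878.15) = 222 + 807.898 = 1029.898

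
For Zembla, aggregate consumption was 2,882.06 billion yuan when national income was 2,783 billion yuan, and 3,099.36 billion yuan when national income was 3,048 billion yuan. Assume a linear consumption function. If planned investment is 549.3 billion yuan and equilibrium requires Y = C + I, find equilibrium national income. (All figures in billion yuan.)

Y = 6385

MPC = (3099.36 − 2882.06)/(3048 − 2783) = 217.3/265 = 0.82
a = 2882.06 − 0.82(2783) = 600
Equilibrium: Y = 600 + 0.82Y + 549.3
0.18Y = 1149.3, so Y = 1149.3/0.18 = 6385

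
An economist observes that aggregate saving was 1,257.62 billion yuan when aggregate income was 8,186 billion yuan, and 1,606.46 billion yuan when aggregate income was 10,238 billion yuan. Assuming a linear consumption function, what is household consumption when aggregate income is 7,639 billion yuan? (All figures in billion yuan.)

C = 6474.37

MPS = ΔS/ΔY = (1606.46 − 1257.62)/(10238 − 8186) = 348.84/2052 = 0.17
MPC = 1 − MPS = 0.83
Autonomous saving = 1257.62 − 0.17(8186) = -134, so a = 134
C = 134 + 0.83(7639) = 134 + 6340.37 = 6474.37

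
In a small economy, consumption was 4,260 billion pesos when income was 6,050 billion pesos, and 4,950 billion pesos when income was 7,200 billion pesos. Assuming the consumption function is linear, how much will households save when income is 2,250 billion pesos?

S = 270

MPC = (4950 − 4260)/(7200 − 6050) = 690/1150 = 0.6
a = 4260 − 0.6(6050) = 4260 − 3630 = 630
C = 630 + 0.6(2250) = 1980
S = 2250 − 1980 = 270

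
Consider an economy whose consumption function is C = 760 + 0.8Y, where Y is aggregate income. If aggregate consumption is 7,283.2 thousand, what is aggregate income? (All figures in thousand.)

Y = 8154

760 + 0.8Y = 7283.2
0.8Y = 6523.2, so Y = 6523.2/0.8 = 8154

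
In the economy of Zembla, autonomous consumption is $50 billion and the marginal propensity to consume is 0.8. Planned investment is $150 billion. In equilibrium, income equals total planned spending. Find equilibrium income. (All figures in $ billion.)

Y = C + I = 50 + 0.8Y + 150
Y − 0.8Y = 200
0.2Y = 200, so Y = 200/0.2 = 1000

Y = 1000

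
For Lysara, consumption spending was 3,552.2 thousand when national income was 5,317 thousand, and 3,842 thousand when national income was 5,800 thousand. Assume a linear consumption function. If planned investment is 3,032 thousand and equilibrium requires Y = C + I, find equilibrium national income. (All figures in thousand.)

Y = 8485

MPC = (3842 − 3552.2)/(5800 − 5317) = 289.8/483 = 0.6
a = 3552.2 − 0.6(5317) = 362
Equilibrium: Y = 362 + 0.6Y + 3032
0.4Y = 3394, so Y = 3394/0.4 = 8485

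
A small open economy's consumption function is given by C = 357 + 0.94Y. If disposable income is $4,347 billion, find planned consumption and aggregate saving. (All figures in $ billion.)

C = 4443.18; S = -96.18

C = 357 + 0.94(4347) = 357 + 4086.18 = 4443.18
S = Y − C = 4347 − 4443.18 = -96.18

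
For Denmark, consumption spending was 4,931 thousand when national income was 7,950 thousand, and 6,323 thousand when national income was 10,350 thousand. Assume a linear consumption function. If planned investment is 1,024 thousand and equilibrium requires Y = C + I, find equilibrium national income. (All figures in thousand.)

Y = 3200

MPC = (6323 − 4931)/(10350 − 7950) = 1392/2400 = 0.58
a = 4931 − 0.58(7950) = 320
Equilibrium: Y = 320 + 0.58Y + 1024
0.42Y = 1344, so Y = 1344/0.42 = 3200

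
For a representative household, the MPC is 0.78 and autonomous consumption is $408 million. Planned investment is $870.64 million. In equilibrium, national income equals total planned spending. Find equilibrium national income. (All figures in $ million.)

Y = 5812

Y = C + I = 408 + 0.78Y + 870.64
Y − 0.78Y = 1278.64
0.22Y = 1278.64, so Y = 1278.64/0.22 = 5812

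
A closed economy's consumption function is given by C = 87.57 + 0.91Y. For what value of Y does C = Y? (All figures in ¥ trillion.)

At break-even, C = Y: 87.57 + 0.91Y = Y
0.09Y = 87.57, so Y = 87.57/0.09 = 973

Y = 973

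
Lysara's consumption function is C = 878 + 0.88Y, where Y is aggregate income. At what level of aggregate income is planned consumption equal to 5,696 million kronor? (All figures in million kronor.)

Y = 5475

878 + 0.88Y = 5696
0.88Y = 4818, so Y = 4818/0.88 = 5475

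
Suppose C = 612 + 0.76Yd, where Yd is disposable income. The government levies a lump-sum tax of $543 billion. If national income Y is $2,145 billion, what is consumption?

C = 1829.52

Yd = Y − T = 2145 − 543 = 1602
C = 612 + 0.76(1602) = 612 + 1217.52 = 1829.52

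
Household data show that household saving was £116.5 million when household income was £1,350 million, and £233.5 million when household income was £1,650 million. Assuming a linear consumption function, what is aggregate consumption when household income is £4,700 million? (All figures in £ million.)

C = 3277

MPS = ΔS/ΔY = (233.5 − 116.5)/(1650 − 1350) = 117/300 = 0.39
MPC = 1 − MPS = 0.61
Autonomous saving = 116.5 − 0.39(1350) = -410, so a = 410
C = 410 + 0.61(4700) = 410 + 2867 = 3277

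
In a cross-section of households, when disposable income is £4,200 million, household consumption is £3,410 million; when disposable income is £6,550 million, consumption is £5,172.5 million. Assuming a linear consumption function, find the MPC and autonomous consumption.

MPC = 0.75; a = 260

MPC = ΔC/ΔY = (5172.5 − 3410)/(6550 − 4200) = 1762.5/2350 = 0.75
a = C − MPC·Y = 3410 − 0.75(4200) = 3410 − 3150 = 260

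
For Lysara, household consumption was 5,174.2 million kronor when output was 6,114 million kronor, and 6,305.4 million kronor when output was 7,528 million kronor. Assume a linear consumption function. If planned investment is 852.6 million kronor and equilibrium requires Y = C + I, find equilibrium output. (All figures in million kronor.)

Y = 5678

MPC = (6305.4 − 5174.2)/(7528 − 6114) = 1131.2/1414 = 0.8
a = 5174.2 − 0.8(6114) = 283
Equilibrium: Y = 283 + 0.8Y + 852.6
0.2Y = 1135.6, so Y = 1135.6/0.2 = 5678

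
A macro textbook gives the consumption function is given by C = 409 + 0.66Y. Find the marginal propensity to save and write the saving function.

MPS = 0.34; S = -409 + 0.34Y

MPS = 1 − MPC = 1 − 0.66 = 0.34
S = Y − C = -409 + 0.34Y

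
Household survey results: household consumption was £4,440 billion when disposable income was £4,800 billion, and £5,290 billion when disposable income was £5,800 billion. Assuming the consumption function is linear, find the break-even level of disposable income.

Y = 2400

MPC = (5290 − 4440)/(5800 − 4800) = 850/1000 = 0.85
a = 4440 − 0.85(4800) = 4440 − 4080 = 360
Break-even: Y = a/(1−MPC) = 360/0.15 = 2400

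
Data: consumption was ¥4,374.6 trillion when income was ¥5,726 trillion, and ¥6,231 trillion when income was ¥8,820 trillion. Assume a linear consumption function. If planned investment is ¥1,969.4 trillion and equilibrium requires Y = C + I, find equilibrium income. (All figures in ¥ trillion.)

MPC = (6231 − 4374.6)/(8820 − 5726) = 1856.4/3094 = 0.6
a = 4374.6 − 0.6(5726) = 939
Equilibrium: Y = 939 + 0.6Y + 1969.4
0.4Y = 2908.4, so Y = 2908.4/0.4 = 7271

Y = 7271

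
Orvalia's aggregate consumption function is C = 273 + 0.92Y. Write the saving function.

S = -273 + 0.08Y

S = Y − C = Y − (273 + 0.92Y) = -273 + (1 − 0.92)Y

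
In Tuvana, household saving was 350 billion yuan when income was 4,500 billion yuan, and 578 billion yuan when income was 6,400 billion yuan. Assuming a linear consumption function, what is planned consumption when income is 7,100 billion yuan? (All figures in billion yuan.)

MPS = ΔS/ΔY = (578 − 350)/(6400 − 4500) = 228/1900 = 0.12
MPC = 1 − MPS = 0.88
Autonomous saving = 350 − 0.12(4500) = -190, so a = 190
C = 190 + 0.88(7100) = 190 + 6248 = 6438

C = 6438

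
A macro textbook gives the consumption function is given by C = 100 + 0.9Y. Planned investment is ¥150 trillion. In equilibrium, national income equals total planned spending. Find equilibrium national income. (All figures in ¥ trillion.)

Y = C + I = 100 + 0.9Y + 150
Y − 0.9Y = 250
0.1Y = 250, so Y = 250/0.1 = 2500

Y = 2500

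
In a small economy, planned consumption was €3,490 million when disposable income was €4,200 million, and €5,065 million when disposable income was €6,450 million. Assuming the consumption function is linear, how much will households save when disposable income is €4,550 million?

MPC = (5065 − 3490)/(6450 − 4200) = 1575/2250 = 0.7
a = 3490 − 0.7(4200) = 3490 − 2940 = 550
C = 550 + 0.7(4550) = 3735
S = 4550 − 3735 = 815

S = 815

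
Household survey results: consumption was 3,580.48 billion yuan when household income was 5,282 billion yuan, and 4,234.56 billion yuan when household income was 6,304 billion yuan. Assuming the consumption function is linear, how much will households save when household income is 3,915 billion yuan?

S = 1209.4

MPC = (4234.56 − 3580.48)/(6304 − 5282) = 654.08/1022 = 0.64
a = 3580.48 − 0.64(5282) = 3580.48 − 3380.48 = 200
C = 200 + 0.64(3915) = 2705.6
S = 3915 − 2705.6 = 1209.4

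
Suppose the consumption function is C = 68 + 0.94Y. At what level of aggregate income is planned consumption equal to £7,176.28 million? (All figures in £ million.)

68 + 0.94Y = 7176.28
0.94Y = 7108.28, so Y = 7108.28/0.94 = 7562

Y = 7562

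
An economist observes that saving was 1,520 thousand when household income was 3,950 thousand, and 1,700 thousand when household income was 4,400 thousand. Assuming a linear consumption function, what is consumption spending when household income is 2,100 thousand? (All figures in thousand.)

C = 1320

MPS = ΔS/ΔY = (1700 − 1520)/(4400 − 3950) = 180/450 = 0.4
MPC = 1 − MPS = 0.6
Autonomous saving = 1520 − 0.4(3950) = -60, so a = 60
C = 60 + 0.6(2100) = 60 + 1260 = 1320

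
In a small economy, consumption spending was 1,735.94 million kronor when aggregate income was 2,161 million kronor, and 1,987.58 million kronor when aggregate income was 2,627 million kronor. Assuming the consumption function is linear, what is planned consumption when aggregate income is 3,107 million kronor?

MPC = (1987.58 − 1735.94)/(2627 − 2161) = 251.64/466 = 0.54
a = 1735.94 − 0.54(2161) = 1735.94 − 1166.94 = 569
C = 569 + 0.54(3107) = 569 + 1677.78 = 2246.78

C = 2246.78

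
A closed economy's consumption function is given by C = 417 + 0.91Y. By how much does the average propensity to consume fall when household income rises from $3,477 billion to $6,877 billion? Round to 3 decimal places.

At Y = 3477: C = 417 + 0.91(3477) = 3581.07, APC = 3581.07/3477 = 1.0299
At Y = 6877: C = 6675.07, APC = 6675.07/6877 = 0.9706
Fall in APC = 1.0299 − 0.9706 = 0.0593 ≈ 0.059

ΔAPC = 0.059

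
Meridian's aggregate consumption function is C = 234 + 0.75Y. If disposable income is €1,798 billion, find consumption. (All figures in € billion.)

C = 1582.5

C = 234 + 0.75(1798) = 234 + 1348.5 = 1582.5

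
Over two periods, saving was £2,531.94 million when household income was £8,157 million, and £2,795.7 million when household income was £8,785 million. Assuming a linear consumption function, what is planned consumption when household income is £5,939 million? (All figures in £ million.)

MPS = ΔS/ΔY = (2795.7 − 2531.94)/(8785 − 8157) = 263.76/628 = 0.42
MPC = 1 − MPS = 0.58
Autonomous saving = 2531.94 − 0.42(8157) = -894, so a = 894
C = 894 + 0.58(5939) = 894 + 3444.62 = 4338.62

C = 4338.62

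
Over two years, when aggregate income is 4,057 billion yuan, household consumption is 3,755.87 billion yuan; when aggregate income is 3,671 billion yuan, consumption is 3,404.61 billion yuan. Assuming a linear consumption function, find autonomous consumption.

MPC = ΔC/ΔY = (3755.87 − 3404.61)/(4057 − 3671) = 351.26/386 = 0.91
a = C − MPC·Y = 3404.61 − 0.91(3671) = 3404.61 − 3340.61 = 64

a = 64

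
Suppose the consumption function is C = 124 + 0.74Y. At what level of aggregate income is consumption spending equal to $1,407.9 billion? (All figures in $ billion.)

124 + 0.74Y = 1407.9
0.74Y = 1283.9, so Y = 1283.9/0.74 = 1735

Y = 1735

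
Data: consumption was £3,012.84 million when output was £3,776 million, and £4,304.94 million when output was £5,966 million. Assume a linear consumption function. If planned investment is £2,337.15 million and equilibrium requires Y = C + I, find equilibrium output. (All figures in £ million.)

Y = 7615

MPC = (4304.94 − 3012.84)/(5966 − 3776) = 1292.1/2190 = 0.59
a = 3012.84 − 0.59(3776) = 785
Equilibrium: Y = 785 + 0.59Y + 2337.15
0.41Y = 3122.15, so Y = 3122.15/0.41 = 7615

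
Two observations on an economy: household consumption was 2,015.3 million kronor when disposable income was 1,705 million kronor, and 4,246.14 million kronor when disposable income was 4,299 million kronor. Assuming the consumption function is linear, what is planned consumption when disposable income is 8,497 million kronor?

MPC = (4246.14 − 2015.3)/(4299 − 1705) = 2230.84/2594 = 0.86
a = 2015.3 − 0.86(1705) = 2015.3 − 1466.3 = 549
C = 549 + 0.86(8497) = 549 + 7307.42 = 7856.42

C = 7856.42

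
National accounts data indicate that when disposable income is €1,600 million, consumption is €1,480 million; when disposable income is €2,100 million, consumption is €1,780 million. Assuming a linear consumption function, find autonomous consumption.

MPC = ΔC/ΔY = (1780 − 1480)/(2100 − 1600) = 300/500 = 0.6
a = C − MPC·Y = 1480 − 0.6(1600) = 1480 − 960 = 520

a = 520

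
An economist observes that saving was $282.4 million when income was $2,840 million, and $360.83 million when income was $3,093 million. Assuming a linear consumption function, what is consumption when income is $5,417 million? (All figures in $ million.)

MPS = ΔS/ΔY = (360.83 − 282.4)/(3093 − 2840) = 78.43/253 = 0.31
MPC = 1 − MPS = 0.69
Autonomous saving = 282.4 − 0.31(2840) = -598, so a = 598
C = 598 + 0.69(5417) = 598 + 3737.73 = 4335.73

C = 4335.73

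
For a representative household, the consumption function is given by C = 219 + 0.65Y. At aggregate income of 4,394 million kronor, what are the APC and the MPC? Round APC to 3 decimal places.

APC = 0.700; MPC = 0.65

MPC = 0.65 (the slope of the consumption function)
C = 219 + 0.65(4394) = 3075.1, so APC = 3075.1/4394 = 0.700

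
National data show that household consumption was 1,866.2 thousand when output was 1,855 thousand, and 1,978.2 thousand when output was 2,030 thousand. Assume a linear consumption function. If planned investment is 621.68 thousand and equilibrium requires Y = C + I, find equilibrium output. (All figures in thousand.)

Y = 3613

MPC = (1978.2 − 1866.2)/(2030 − 1855) = 112/175 = 0.64
a = 1866.2 − 0.64(1855) = 679
Equilibrium: Y = 679 + 0.64Y + 621.68
0.36Y = 1300.68, so Y = 1300.68/0.36 = 3613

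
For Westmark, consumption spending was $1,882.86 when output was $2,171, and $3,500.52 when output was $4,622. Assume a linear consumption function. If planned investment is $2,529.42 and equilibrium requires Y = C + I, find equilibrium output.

Y = 8763

MPC = (3500.52 − 1882.86)/(4622 − 2171) = 1617.66/2451 = 0.66
a = 1882.86 − 0.66(2171) = 450
Equilibrium: Y = 450 + 0.66Y + 2529.42
0.34Y = 2979.42, so Y = 2979.42/0.34 = 8763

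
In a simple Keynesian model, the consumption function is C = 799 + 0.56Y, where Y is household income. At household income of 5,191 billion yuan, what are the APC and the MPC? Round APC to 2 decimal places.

APC = 0.71; MPC = 0.56

MPC = 0.56 (the slope of the consumption function)
C = 799 + 0.56(5191) = 3705.96, so APC = 3705.96/5191 = 0.71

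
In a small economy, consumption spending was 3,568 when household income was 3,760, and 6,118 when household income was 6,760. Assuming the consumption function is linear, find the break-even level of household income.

MPC = (6118 − 3568)/(6760 − 3760) = 2550/3000 = 0.85
a = 3568 − 0.85(3760) = 3568 − 3196 = 372
Break-even: Y = a/(1−MPC) = 372/0.15 = 2480

Y = 2480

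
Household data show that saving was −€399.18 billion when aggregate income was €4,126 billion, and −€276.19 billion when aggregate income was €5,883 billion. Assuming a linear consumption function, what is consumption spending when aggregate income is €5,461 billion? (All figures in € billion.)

C = 5766.73

MPS = ΔS/ΔY = (-276.19 − (-399.18))/(5883 − 4126) = 122.99/1757 = 0.07
MPC = 1 − MPS = 0.93
Autonomous saving = -399.18 − 0.07(4126) = -688, so a = 688
C = 688 + 0.93(5461) = 688 + 5078.73 = 5766.73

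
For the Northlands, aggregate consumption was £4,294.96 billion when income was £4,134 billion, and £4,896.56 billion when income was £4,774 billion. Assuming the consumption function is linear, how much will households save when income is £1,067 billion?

S = -344.98

MPC = (4896.56 − 4294.96)/(4774 − 4134) = 601.6/640 = 0.94
a = 4294.96 − 0.94(4134) = 4294.96 − 3885.96 = 409
C = 409 + 0.94(1067) = 1411.98
S = 1067 − 1411.98 = -344.98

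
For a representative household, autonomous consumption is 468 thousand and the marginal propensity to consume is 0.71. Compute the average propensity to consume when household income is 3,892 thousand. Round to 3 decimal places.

C = 468 + 0.71(3892) = 3231.32
APC = C/Y = 3231.32/3892 = 0.830

APC = 0.830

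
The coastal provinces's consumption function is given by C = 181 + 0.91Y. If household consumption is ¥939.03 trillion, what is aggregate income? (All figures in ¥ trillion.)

Y = 833

181 + 0.91Y = 939.03
0.91Y = 758.03, so Y = 758.03/0.91 = 833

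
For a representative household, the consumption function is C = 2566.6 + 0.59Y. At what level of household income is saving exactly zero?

Y = 6260

At break-even, C = Y: 2566.6 + 0.59Y = Y
0.41Y = 2566.6, so Y = 2566.6/0.41 = 6260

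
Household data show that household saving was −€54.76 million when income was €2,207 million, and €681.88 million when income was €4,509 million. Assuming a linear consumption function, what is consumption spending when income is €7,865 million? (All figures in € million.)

MPS = ΔS/ΔY = (681.88 − (-54.76))/(4509 − 2207) = 736.64/2302 = 0.32
MPC = 1 − MPS = 0.68
Autonomous saving = -54.76 − 0.32(2207) = -761, so a = 761
C = 761 + 0.68(7865) = 761 + 5348.2 = 6109.2

C = 6109.2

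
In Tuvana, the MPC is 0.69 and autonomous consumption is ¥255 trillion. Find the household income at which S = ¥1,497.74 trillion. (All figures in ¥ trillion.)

Y = 5654

S = Y − C = -255 + 0.31Y
-255 + 0.31Y = 1497.74, so 0.31Y = 1752.74 and Y = 5654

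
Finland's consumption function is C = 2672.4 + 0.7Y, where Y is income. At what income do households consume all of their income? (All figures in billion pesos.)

Y = 8908

At break-even, C = Y: 2672.4 + 0.7Y = Y
0.3Y = 2672.4, so Y = 2672.4/0.3 = 8908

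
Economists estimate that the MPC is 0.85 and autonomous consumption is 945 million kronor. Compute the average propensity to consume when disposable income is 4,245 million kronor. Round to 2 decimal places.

C = 945 + 0.85(4245) = 4553.25
APC = C/Y = 4553.25/4245 = 1.07

APC = 1.07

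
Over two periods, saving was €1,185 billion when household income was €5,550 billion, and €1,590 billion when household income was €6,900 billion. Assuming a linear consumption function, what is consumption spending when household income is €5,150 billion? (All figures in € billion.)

MPS = ΔS/ΔY = (1590 − 1185)/(6900 − 5550) = 405/1350 = 0.3
MPC = 1 − MPS = 0.7
Autonomous saving = 1185 − 0.3(5550) = -480, so a = 480
C = 480 + 0.7(5150) = 480 + 3605 = 4085

C = 4085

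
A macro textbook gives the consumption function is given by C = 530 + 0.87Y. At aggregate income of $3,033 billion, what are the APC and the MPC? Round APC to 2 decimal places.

APC = 1.04; MPC = 0.87

MPC = 0.87 (the slope of the consumption function)
C = 530 + 0.87(3033) = 3168.71, so APC = 3168.71/3033 = 1.04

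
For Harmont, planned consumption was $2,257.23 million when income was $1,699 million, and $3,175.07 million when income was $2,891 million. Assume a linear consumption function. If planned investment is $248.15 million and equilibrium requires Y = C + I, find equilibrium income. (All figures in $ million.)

MPC = (3175.07 − 2257.23)/(2891 − 1699) = 917.84/1192 = 0.77
a = 2257.23 − 0.77(1699) = 949
Equilibrium: Y = 949 + 0.77Y + 248.15
0.23Y = 1197.15, so Y = 1197.15/0.23 = 5205

Y = 5205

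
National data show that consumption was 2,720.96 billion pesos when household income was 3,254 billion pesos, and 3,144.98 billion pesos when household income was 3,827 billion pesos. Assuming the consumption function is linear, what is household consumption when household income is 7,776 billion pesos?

C = 6067.24

MPC = (3144.98 − 2720.96)/(3827 − 3254) = 424.02/573 = 0.74
a = 2720.96 − 0.74(3254) = 2720.96 − 2407.96 = 313
C = 313 + 0.74(7776) = 313 + 5754.24 = 6067.24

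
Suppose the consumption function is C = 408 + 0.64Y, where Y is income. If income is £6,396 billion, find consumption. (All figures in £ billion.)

C = 4501.44

C = 408 + 0.64(6396) = 408 + 4093.44 = 4501.44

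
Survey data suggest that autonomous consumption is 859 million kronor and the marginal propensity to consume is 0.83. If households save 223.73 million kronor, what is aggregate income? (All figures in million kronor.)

S = Y − C = -859 + 0.17Y
-859 + 0.17Y = 223.73, so 0.17Y = 1082.73 and Y = 6369

Y = 6369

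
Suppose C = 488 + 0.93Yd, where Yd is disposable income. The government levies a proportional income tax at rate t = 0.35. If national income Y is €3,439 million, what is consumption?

Yd = (1 − 0.35)(3439) = 0.65(3439) = 2235.35
C = 488 + 0.93(2235.35) = 488 + 2078.8755 = 2566.8755

C = 2566.8755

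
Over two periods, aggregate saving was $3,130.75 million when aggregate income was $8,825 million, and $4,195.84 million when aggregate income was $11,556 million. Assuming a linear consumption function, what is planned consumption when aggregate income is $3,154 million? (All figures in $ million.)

C = 2234.94

MPS = ΔS/ΔY = (4195.84 − 3130.75)/(11556 − 8825) = 1065.09/2731 = 0.39
MPC = 1 − MPS = 0.61
Autonomous saving = 3130.75 − 0.39(8825) = -311, so a = 311
C = 311 + 0.61(3154) = 311 + 1923.94 = 2234.94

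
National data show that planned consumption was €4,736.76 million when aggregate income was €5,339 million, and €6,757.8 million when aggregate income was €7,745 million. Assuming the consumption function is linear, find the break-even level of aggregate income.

Y = 1575

MPC = (6757.8 − 4736.76)/(7745 − 5339) = 2021.04/2406 = 0.84
a = 4736.76 − 0.84(5339) = 4736.76 − 4484.76 = 252
Break-even: Y = a/(1−MPC) = 252/0.16 = 1575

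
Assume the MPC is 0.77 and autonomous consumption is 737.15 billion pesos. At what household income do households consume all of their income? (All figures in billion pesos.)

At break-even, C = Y: 737.15 + 0.77Y = Y
0.23Y = 737.15, so Y = 737.15/0.23 = 3205

Y = 3205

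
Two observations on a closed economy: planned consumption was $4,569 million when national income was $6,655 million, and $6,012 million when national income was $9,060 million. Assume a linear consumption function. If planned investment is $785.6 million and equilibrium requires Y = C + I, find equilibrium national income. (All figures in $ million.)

MPC = (6012 − 4569)/(9060 − 6655) = 1443/2405 = 0.6
a = 4569 − 0.6(6655) = 576
Equilibrium: Y = 576 + 0.6Y + 785.6
0.4Y = 1361.6, so Y = 1361.6/0.4 = 3404

Y = 3404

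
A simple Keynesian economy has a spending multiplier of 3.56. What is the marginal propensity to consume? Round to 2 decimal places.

k = 1/(1 − MPC), so 1 − MPC = 1/k = 1/3.56 = 0.2809
MPC = 1 − 0.2809 = 0.72

MPC = 0.72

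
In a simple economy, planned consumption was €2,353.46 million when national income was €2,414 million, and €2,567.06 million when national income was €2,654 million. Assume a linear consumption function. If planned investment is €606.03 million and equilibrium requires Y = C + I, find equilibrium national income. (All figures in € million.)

MPC = (2567.06 − 2353.46)/(2654 − 2414) = 213.6/240 = 0.89
a = 2353.46 − 0.89(2414) = 205
Equilibrium: Y = 205 + 0.89Y + 606.03
0.11Y = 811.03, so Y = 811.03/0.11 = 7373

Y = 7373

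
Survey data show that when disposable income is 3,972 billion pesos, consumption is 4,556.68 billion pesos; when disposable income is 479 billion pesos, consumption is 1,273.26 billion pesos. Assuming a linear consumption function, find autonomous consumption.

a = 823

MPC = ΔC/ΔY = (4556.68 − 1273.26)/(3972 − 479) = 3283.42/3493 = 0.94
a = C − MPC·Y = 1273.26 − 0.94(479) = 1273.26 − 450.26 = 823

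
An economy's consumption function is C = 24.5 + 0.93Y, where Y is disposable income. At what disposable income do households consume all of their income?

At break-even, C = Y: 24.5 + 0.93Y = Y
0.07Y = 24.5, so Y = 24.5/0.07 = 350

Y = 350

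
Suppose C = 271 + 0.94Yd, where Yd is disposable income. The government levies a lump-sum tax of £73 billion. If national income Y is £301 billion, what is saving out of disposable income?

Yd = Y − T = 301 − 73 = 228
C = 271 + 0.94(228) = 271 + 214.32 = 485.32
S = Yd − C = 228 − 485.32 = -257.32

S = -257.32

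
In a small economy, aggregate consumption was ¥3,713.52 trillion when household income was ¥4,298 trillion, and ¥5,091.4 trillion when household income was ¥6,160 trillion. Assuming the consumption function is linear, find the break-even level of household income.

MPC = (5091.4 − 3713.52)/(6160 − 4298) = 1377.88/1862 = 0.74
a = 3713.52 − 0.74(4298) = 3713.52 − 3180.52 = 533
Break-even: Y = a/(1−MPC) = 533/0.26 = 2050

Y = 2050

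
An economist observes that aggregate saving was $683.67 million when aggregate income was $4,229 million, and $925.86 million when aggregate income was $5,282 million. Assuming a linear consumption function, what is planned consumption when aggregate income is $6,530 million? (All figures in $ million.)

MPS = ΔS/ΔY = (925.86 − 683.67)/(5282 − 4229) = 242.19/1053 = 0.23
MPC = 1 − MPS = 0.77
Autonomous saving = 683.67 − 0.23(4229) = -289, so a = 289
C = 289 + 0.77(6530) = 289 + 5028.1 = 5317.1

C = 5317.1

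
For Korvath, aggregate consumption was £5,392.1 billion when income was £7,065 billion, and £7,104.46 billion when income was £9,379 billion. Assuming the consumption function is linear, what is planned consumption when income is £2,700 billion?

C = 2162

MPC = (7104.46 − 5392.1)/(9379 − 7065) = 1712.36/2314 = 0.74
a = 5392.1 − 0.74(7065) = 5392.1 − 5228.1 = 164
C = 164 + 0.74(2700) = 164 + 1998 = 2162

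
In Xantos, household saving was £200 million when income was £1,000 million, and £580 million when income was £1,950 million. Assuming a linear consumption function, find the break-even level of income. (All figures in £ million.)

Y = 500

MPS = ΔS/ΔY = (580 − 200)/(1950 − 1000) = 380/950 = 0.4
MPC = 1 − MPS = 0.6
From S(1000) = 200: −a + 0.4(1000) = 200, so a = 400 − 200 = 200
Break-even (S = 0): Y = a/MPS = 200/0.4 = 500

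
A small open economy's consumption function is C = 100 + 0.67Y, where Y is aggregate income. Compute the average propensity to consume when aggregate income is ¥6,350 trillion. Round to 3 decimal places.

APC = 0.686

C = 100 + 0.67(6350) = 4354.5
APC = C/Y = 4354.5/6350 = 0.686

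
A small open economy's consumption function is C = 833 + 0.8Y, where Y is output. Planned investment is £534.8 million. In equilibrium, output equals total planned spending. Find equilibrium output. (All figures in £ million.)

Y = 6839

Y = C + I = 833 + 0.8Y + 534.8
Y − 0.8Y = 1367.8
0.2Y = 1367.8, so Y = 1367.8/0.2 = 6839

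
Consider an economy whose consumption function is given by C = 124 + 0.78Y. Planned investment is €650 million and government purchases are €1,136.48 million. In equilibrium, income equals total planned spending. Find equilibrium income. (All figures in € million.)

Y = C + I + G = 124 + 0.78Y + 650 + 1136.48
Y − 0.78Y = 1910.48
0.22Y = 1910.48, so Y = 1910.48/0.22 = 8684

Y = 8684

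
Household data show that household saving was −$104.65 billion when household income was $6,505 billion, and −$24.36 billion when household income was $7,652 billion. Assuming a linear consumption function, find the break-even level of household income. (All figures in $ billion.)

MPS = ΔS/ΔY = (-24.36 − (-104.65))/(7652 − 6505) = 80.29/1147 = 0.07
MPC = 1 − MPS = 0.93
From S(6505) = -104.65: −a + 0.07(6505) = -104.65, so a = 455.35 − (-104.65) = 560
Break-even (S = 0): Y = a/MPS = 560/0.07 = 8000

Y = 8000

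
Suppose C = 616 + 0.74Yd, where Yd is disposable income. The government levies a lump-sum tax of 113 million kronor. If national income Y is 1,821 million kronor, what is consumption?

Yd = Y − T = 1821 − 113 = 1708
C = 616 + 0.74(1708) = 616 + 1263.92 = 1879.92

C = 1879.92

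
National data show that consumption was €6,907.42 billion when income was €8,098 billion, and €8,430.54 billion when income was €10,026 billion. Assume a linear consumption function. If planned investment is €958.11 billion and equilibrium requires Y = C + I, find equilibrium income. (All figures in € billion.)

Y = 6991

MPC = (8430.54 − 6907.42)/(10026 − 8098) = 1523.12/1928 = 0.79
a = 6907.42 − 0.79(8098) = 510
Equilibrium: Y = 510 + 0.79Y + 958.11
0.21Y = 1468.11, so Y = 1468.11/0.21 = 6991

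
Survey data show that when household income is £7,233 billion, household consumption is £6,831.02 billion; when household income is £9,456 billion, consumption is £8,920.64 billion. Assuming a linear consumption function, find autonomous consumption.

a = 32

MPC = ΔC/ΔY = (8920.64 − 6831.02)/(9456 − 7233) = 2089.62/2223 = 0.94
a = C − MPC·Y = 6831.02 − 0.94(7233) = 6831.02 − 6799.02 = 32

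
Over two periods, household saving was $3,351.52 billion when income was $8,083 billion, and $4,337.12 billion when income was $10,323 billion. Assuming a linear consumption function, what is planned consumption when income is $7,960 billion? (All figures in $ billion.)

C = 4662.6

MPS = ΔS/ΔY = (4337.12 − 3351.52)/(10323 − 8083) = 985.6/2240 = 0.44
MPC = 1 − MPS = 0.56
Autonomous saving = 3351.52 − 0.44(8083) = -205, so a = 205
C = 205 + 0.56(7960) = 205 + 4457.6 = 4662.6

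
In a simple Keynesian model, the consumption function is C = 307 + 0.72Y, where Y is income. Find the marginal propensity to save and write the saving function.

MPS = 1 − MPC = 1 − 0.72 = 0.28
S = Y − C = -307 + 0.28Y

MPS = 0.28; S = -307 + 0.28Y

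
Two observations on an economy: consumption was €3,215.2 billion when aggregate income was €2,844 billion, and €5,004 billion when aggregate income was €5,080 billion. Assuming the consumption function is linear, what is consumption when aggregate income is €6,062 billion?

MPC = (5004 − 3215.2)/(5080 − 2844) = 1788.8/2236 = 0.8
a = 3215.2 − 0.8(2844) = 3215.2 − 2275.2 = 940
C = 940 + 0.8(6062) = 940 + 4849.6 = 5789.6

C = 5789.6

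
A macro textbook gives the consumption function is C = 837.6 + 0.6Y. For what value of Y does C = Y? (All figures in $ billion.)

Y = 2094

At break-even, C = Y: 837.6 + 0.6Y = Y
0.4Y = 837.6, so Y = 837.6/0.4 = 2094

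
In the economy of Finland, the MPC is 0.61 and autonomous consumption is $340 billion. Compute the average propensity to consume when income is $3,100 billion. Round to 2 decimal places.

C = 340 + 0.61(3100) = 2231
APC = C/Y = 2231/3100 = 0.72

APC = 0.72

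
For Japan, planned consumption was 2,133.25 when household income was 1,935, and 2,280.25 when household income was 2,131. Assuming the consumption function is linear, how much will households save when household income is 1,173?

MPC = (2280.25 − 2133.25)/(2131 − 1935) = 147/196 = 0.75
a = 2133.25 − 0.75(1935) = 2133.25 − 1451.25 = 682
C = 682 + 0.75(1173) = 1561.75
S = 1173 − 1561.75 = -388.75

S = -388.75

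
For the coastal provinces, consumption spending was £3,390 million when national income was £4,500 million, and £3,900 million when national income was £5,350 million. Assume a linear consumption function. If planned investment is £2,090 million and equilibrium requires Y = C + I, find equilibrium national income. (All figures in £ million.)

Y = 6950

MPC = (3900 − 3390)/(5350 − 4500) = 510/850 = 0.6
a = 3390 − 0.6(4500) = 690
Equilibrium: Y = 690 + 0.6Y + 2090
0.4Y = 2780, so Y = 2780/0.4 = 6950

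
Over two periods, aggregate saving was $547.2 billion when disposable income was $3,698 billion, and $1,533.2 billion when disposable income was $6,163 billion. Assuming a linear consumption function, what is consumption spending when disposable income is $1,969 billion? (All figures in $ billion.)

MPS = ΔS/ΔY = (1533.2 − 547.2)/(6163 − 3698) = 986/2465 = 0.4
MPC = 1 − MPS = 0.6
Autonomous saving = 547.2 − 0.4(3698) = -932, so a = 932
C = 932 + 0.6(1969) = 932 + 1181.4 = 2113.4

C = 2113.4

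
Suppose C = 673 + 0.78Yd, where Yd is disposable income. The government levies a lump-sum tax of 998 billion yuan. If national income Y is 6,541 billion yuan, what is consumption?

Yd = Y − T = 6541 − 998 = 5543
C = 673 + 0.78(5543) = 673 + 4323.54 = 4996.54

C = 4996.54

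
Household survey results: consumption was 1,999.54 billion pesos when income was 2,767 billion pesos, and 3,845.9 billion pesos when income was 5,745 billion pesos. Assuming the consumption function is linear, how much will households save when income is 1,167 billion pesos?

MPC = (3845.9 − 1999.54)/(5745 − 2767) = 1846.36/2978 = 0.62
a = 1999.54 − 0.62(2767) = 1999.54 − 1715.54 = 284
C = 284 + 0.62(1167) = 1007.54
S = 1167 − 1007.54 = 159.46

S = 159.46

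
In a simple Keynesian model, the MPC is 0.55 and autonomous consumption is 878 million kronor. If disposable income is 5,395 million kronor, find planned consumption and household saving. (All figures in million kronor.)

C = 3845.25; S = 1549.75

C = 878 + 0.55(5395) = 878 + 2967.25 = 3845.25
S = Y − C = 5395 − 3845.25 = 1549.75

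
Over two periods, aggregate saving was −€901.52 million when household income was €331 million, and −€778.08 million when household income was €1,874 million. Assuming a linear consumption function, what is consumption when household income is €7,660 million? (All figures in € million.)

MPS = ΔS/ΔY = (-778.08 − (-901.52))/(1874 − 331) = 123.44/1543 = 0.08
MPC = 1 − MPS = 0.92
Autonomous saving = -901.52 − 0.08(331) = -928, so a = 928
C = 928 + 0.92(7660) = 928 + 7047.2 = 7975.2

C = 7975.2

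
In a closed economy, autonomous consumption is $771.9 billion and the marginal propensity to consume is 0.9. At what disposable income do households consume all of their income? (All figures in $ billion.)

At break-even, C = Y: 771.9 + 0.9Y = Y
0.1Y = 771.9, so Y = 771.9/0.1 = 7719

Y = 7719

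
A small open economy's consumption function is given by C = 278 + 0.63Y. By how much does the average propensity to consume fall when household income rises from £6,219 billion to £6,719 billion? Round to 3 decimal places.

At Y = 6219: C = 278 + 0.63(6219) = 4195.97, APC = 4195.97/6219 = 0.6747
At Y = 6719: C = 4510.97, APC = 4510.97/6719 = 0.6714
Fall in APC = 0.6747 − 0.6714 = 0.0033 ≈ 0.003

ΔAPC = 0.003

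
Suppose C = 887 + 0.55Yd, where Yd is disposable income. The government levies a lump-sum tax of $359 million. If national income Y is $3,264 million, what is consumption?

C = 2484.75

Yd = Y − T = 3264 − 359 = 2905
C = 887 + 0.55(2905) = 887 + 1597.75 = 2484.75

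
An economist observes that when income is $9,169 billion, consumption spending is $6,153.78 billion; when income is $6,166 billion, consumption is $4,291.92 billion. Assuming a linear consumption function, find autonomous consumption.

MPC = ΔC/ΔY = (6153.78 − 4291.92)/(9169 − 6166) = 1861.86/3003 = 0.62
a = C − MPC·Y = 4291.92 − 0.62(6166) = 4291.92 − 3822.92 = 469

a = 469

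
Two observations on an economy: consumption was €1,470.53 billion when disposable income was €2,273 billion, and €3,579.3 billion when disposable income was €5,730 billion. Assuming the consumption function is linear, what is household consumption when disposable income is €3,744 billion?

C = 2367.84

MPC = (3579.3 − 1470.53)/(5730 − 2273) = 2108.77/3457 = 0.61
a = 1470.53 − 0.61(2273) = 1470.53 − 1386.53 = 84
C = 84 + 0.61(3744) = 84 + 2283.84 = 2367.84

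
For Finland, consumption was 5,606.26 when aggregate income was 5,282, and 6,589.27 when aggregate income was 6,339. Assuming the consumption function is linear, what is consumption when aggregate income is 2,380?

MPC = (6589.27 − 5606.26)/(6339 − 5282) = 983.01/1057 = 0.93
a = 5606.26 − 0.93(5282) = 5606.26 − 4912.26 = 694
C = 694 + 0.93(2380) = 694 + 2213.4 = 2907.4

C = 2907.4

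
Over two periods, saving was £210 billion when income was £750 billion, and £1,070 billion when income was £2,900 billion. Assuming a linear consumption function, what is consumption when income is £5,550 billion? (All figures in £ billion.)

C = 3420

MPS = ΔS/ΔY = (1070 − 210)/(2900 − 750) = 860/2150 = 0.4
MPC = 1 − MPS = 0.6
Autonomous saving = 210 − 0.4(750) = -90, so a = 90
C = 90 + 0.6(5550) = 90 + 3330 = 3420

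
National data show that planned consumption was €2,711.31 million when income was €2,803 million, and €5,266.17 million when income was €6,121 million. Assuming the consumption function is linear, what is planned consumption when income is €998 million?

MPC = (5266.17 − 2711.31)/(6121 − 2803) = 2554.86/3318 = 0.77
a = 2711.31 − 0.77(2803) = 2711.31 − 2158.31 = 553
C = 553 + 0.77(998) = 553 + 768.46 = 1321.46

C = 1321.46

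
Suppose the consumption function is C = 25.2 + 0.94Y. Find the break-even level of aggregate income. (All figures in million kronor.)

At break-even, C = Y: 25.2 + 0.94Y = Y
0.06Y = 25.2, so Y = 25.2/0.06 = 420

Y = 420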